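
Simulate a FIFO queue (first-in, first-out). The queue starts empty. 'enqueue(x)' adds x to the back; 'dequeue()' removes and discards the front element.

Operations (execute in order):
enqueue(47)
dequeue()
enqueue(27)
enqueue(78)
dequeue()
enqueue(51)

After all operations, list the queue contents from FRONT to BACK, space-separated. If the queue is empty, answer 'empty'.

Answer: 78 51

Derivation:
enqueue(47): [47]
dequeue(): []
enqueue(27): [27]
enqueue(78): [27, 78]
dequeue(): [78]
enqueue(51): [78, 51]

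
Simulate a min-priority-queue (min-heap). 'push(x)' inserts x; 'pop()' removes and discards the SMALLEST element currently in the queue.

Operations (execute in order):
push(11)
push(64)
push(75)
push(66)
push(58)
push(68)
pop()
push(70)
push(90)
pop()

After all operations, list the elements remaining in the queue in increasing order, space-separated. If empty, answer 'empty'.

Answer: 64 66 68 70 75 90

Derivation:
push(11): heap contents = [11]
push(64): heap contents = [11, 64]
push(75): heap contents = [11, 64, 75]
push(66): heap contents = [11, 64, 66, 75]
push(58): heap contents = [11, 58, 64, 66, 75]
push(68): heap contents = [11, 58, 64, 66, 68, 75]
pop() → 11: heap contents = [58, 64, 66, 68, 75]
push(70): heap contents = [58, 64, 66, 68, 70, 75]
push(90): heap contents = [58, 64, 66, 68, 70, 75, 90]
pop() → 58: heap contents = [64, 66, 68, 70, 75, 90]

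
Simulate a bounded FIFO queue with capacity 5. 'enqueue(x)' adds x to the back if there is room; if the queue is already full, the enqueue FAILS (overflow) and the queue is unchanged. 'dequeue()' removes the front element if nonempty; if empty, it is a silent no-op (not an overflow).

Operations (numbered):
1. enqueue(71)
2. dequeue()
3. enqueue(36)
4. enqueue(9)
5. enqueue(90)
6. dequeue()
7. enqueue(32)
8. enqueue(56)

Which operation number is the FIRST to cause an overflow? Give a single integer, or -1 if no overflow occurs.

Answer: -1

Derivation:
1. enqueue(71): size=1
2. dequeue(): size=0
3. enqueue(36): size=1
4. enqueue(9): size=2
5. enqueue(90): size=3
6. dequeue(): size=2
7. enqueue(32): size=3
8. enqueue(56): size=4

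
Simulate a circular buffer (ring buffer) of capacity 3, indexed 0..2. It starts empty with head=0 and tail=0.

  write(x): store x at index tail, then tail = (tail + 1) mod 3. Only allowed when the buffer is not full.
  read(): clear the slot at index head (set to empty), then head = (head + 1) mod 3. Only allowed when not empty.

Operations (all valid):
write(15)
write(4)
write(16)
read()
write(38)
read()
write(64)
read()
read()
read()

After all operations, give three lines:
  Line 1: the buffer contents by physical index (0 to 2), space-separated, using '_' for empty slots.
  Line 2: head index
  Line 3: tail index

Answer: _ _ _
2
2

Derivation:
write(15): buf=[15 _ _], head=0, tail=1, size=1
write(4): buf=[15 4 _], head=0, tail=2, size=2
write(16): buf=[15 4 16], head=0, tail=0, size=3
read(): buf=[_ 4 16], head=1, tail=0, size=2
write(38): buf=[38 4 16], head=1, tail=1, size=3
read(): buf=[38 _ 16], head=2, tail=1, size=2
write(64): buf=[38 64 16], head=2, tail=2, size=3
read(): buf=[38 64 _], head=0, tail=2, size=2
read(): buf=[_ 64 _], head=1, tail=2, size=1
read(): buf=[_ _ _], head=2, tail=2, size=0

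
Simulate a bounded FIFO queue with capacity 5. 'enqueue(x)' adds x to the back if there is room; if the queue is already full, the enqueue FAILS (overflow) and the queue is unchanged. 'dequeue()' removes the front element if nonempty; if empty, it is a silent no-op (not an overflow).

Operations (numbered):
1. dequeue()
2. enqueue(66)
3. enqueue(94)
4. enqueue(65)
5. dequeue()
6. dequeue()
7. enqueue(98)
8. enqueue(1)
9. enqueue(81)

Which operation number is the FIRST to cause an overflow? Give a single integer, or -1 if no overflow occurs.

Answer: -1

Derivation:
1. dequeue(): empty, no-op, size=0
2. enqueue(66): size=1
3. enqueue(94): size=2
4. enqueue(65): size=3
5. dequeue(): size=2
6. dequeue(): size=1
7. enqueue(98): size=2
8. enqueue(1): size=3
9. enqueue(81): size=4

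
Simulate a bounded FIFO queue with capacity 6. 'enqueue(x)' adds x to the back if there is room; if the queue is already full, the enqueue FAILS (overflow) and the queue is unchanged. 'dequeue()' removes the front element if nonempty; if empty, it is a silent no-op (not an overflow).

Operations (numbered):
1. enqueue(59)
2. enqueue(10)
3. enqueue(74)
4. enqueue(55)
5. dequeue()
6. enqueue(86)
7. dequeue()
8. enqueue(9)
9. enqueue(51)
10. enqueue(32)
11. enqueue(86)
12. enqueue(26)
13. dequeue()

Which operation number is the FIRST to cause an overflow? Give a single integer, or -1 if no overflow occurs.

Answer: 11

Derivation:
1. enqueue(59): size=1
2. enqueue(10): size=2
3. enqueue(74): size=3
4. enqueue(55): size=4
5. dequeue(): size=3
6. enqueue(86): size=4
7. dequeue(): size=3
8. enqueue(9): size=4
9. enqueue(51): size=5
10. enqueue(32): size=6
11. enqueue(86): size=6=cap → OVERFLOW (fail)
12. enqueue(26): size=6=cap → OVERFLOW (fail)
13. dequeue(): size=5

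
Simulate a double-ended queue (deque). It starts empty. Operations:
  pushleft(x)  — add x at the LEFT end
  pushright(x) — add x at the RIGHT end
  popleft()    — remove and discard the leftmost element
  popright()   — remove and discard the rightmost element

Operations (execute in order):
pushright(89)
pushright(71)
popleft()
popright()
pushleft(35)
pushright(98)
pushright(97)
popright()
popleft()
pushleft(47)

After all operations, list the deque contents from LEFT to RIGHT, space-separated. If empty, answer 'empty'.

Answer: 47 98

Derivation:
pushright(89): [89]
pushright(71): [89, 71]
popleft(): [71]
popright(): []
pushleft(35): [35]
pushright(98): [35, 98]
pushright(97): [35, 98, 97]
popright(): [35, 98]
popleft(): [98]
pushleft(47): [47, 98]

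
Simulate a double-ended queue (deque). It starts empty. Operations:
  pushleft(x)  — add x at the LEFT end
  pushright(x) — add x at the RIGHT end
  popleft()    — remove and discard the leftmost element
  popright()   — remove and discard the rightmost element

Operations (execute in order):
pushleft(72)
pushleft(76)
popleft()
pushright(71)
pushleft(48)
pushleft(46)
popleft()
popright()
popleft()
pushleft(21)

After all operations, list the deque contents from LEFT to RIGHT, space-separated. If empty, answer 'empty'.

pushleft(72): [72]
pushleft(76): [76, 72]
popleft(): [72]
pushright(71): [72, 71]
pushleft(48): [48, 72, 71]
pushleft(46): [46, 48, 72, 71]
popleft(): [48, 72, 71]
popright(): [48, 72]
popleft(): [72]
pushleft(21): [21, 72]

Answer: 21 72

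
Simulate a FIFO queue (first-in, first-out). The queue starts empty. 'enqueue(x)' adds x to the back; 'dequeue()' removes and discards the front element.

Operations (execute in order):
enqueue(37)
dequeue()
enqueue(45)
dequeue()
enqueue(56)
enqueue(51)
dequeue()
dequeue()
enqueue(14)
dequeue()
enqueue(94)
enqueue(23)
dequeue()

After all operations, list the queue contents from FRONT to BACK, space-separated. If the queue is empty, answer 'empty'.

enqueue(37): [37]
dequeue(): []
enqueue(45): [45]
dequeue(): []
enqueue(56): [56]
enqueue(51): [56, 51]
dequeue(): [51]
dequeue(): []
enqueue(14): [14]
dequeue(): []
enqueue(94): [94]
enqueue(23): [94, 23]
dequeue(): [23]

Answer: 23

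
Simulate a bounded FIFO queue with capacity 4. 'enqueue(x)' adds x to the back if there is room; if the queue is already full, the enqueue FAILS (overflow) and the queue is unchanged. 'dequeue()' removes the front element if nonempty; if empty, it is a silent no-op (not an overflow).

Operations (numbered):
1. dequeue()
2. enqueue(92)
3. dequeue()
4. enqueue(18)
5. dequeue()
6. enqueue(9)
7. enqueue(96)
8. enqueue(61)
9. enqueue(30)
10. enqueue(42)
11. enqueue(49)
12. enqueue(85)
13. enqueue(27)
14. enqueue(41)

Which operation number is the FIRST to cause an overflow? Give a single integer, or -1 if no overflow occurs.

1. dequeue(): empty, no-op, size=0
2. enqueue(92): size=1
3. dequeue(): size=0
4. enqueue(18): size=1
5. dequeue(): size=0
6. enqueue(9): size=1
7. enqueue(96): size=2
8. enqueue(61): size=3
9. enqueue(30): size=4
10. enqueue(42): size=4=cap → OVERFLOW (fail)
11. enqueue(49): size=4=cap → OVERFLOW (fail)
12. enqueue(85): size=4=cap → OVERFLOW (fail)
13. enqueue(27): size=4=cap → OVERFLOW (fail)
14. enqueue(41): size=4=cap → OVERFLOW (fail)

Answer: 10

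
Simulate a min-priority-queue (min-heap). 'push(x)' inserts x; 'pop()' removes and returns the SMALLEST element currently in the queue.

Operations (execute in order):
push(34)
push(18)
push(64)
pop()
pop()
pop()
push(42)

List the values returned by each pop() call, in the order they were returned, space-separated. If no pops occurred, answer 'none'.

push(34): heap contents = [34]
push(18): heap contents = [18, 34]
push(64): heap contents = [18, 34, 64]
pop() → 18: heap contents = [34, 64]
pop() → 34: heap contents = [64]
pop() → 64: heap contents = []
push(42): heap contents = [42]

Answer: 18 34 64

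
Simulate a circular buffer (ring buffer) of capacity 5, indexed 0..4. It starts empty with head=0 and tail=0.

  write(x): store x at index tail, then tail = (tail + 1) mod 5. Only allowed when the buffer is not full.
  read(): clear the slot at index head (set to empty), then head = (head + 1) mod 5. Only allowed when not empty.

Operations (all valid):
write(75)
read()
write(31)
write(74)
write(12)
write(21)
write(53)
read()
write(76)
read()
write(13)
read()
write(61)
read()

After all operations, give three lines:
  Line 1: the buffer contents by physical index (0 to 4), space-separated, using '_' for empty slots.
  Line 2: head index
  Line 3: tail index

Answer: 53 76 13 61 _
0
4

Derivation:
write(75): buf=[75 _ _ _ _], head=0, tail=1, size=1
read(): buf=[_ _ _ _ _], head=1, tail=1, size=0
write(31): buf=[_ 31 _ _ _], head=1, tail=2, size=1
write(74): buf=[_ 31 74 _ _], head=1, tail=3, size=2
write(12): buf=[_ 31 74 12 _], head=1, tail=4, size=3
write(21): buf=[_ 31 74 12 21], head=1, tail=0, size=4
write(53): buf=[53 31 74 12 21], head=1, tail=1, size=5
read(): buf=[53 _ 74 12 21], head=2, tail=1, size=4
write(76): buf=[53 76 74 12 21], head=2, tail=2, size=5
read(): buf=[53 76 _ 12 21], head=3, tail=2, size=4
write(13): buf=[53 76 13 12 21], head=3, tail=3, size=5
read(): buf=[53 76 13 _ 21], head=4, tail=3, size=4
write(61): buf=[53 76 13 61 21], head=4, tail=4, size=5
read(): buf=[53 76 13 61 _], head=0, tail=4, size=4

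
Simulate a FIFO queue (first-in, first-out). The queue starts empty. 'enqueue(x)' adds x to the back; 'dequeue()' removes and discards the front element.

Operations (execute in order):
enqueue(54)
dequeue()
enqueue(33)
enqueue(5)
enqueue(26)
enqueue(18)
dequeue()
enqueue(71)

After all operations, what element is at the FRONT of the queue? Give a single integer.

enqueue(54): queue = [54]
dequeue(): queue = []
enqueue(33): queue = [33]
enqueue(5): queue = [33, 5]
enqueue(26): queue = [33, 5, 26]
enqueue(18): queue = [33, 5, 26, 18]
dequeue(): queue = [5, 26, 18]
enqueue(71): queue = [5, 26, 18, 71]

Answer: 5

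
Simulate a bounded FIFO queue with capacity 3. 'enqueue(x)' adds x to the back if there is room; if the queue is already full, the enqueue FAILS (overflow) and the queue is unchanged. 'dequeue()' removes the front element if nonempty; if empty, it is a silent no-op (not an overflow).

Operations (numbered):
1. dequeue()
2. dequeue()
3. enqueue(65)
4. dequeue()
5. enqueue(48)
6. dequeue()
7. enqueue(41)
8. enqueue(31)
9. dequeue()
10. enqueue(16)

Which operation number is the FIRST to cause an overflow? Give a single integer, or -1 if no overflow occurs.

1. dequeue(): empty, no-op, size=0
2. dequeue(): empty, no-op, size=0
3. enqueue(65): size=1
4. dequeue(): size=0
5. enqueue(48): size=1
6. dequeue(): size=0
7. enqueue(41): size=1
8. enqueue(31): size=2
9. dequeue(): size=1
10. enqueue(16): size=2

Answer: -1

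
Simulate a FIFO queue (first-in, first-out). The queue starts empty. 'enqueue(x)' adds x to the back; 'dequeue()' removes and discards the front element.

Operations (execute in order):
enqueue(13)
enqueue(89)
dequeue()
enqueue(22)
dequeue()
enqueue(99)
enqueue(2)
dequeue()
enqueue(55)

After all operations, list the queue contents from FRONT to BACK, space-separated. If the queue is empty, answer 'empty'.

Answer: 99 2 55

Derivation:
enqueue(13): [13]
enqueue(89): [13, 89]
dequeue(): [89]
enqueue(22): [89, 22]
dequeue(): [22]
enqueue(99): [22, 99]
enqueue(2): [22, 99, 2]
dequeue(): [99, 2]
enqueue(55): [99, 2, 55]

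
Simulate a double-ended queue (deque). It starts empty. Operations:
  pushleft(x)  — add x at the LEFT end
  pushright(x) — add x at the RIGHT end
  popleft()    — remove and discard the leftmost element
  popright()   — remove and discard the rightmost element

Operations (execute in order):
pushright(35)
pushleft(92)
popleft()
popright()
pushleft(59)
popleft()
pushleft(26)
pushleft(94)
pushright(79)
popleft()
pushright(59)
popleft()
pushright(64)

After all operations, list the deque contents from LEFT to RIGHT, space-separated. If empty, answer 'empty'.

pushright(35): [35]
pushleft(92): [92, 35]
popleft(): [35]
popright(): []
pushleft(59): [59]
popleft(): []
pushleft(26): [26]
pushleft(94): [94, 26]
pushright(79): [94, 26, 79]
popleft(): [26, 79]
pushright(59): [26, 79, 59]
popleft(): [79, 59]
pushright(64): [79, 59, 64]

Answer: 79 59 64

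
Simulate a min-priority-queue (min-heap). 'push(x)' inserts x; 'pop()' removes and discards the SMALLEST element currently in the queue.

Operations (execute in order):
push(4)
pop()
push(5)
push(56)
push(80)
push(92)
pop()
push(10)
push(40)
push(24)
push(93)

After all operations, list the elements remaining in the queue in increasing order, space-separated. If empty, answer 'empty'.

push(4): heap contents = [4]
pop() → 4: heap contents = []
push(5): heap contents = [5]
push(56): heap contents = [5, 56]
push(80): heap contents = [5, 56, 80]
push(92): heap contents = [5, 56, 80, 92]
pop() → 5: heap contents = [56, 80, 92]
push(10): heap contents = [10, 56, 80, 92]
push(40): heap contents = [10, 40, 56, 80, 92]
push(24): heap contents = [10, 24, 40, 56, 80, 92]
push(93): heap contents = [10, 24, 40, 56, 80, 92, 93]

Answer: 10 24 40 56 80 92 93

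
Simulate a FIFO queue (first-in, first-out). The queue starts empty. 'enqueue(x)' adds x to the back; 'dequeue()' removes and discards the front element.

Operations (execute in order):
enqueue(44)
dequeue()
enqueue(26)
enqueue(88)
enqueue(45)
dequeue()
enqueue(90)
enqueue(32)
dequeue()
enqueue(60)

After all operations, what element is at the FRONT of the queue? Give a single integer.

enqueue(44): queue = [44]
dequeue(): queue = []
enqueue(26): queue = [26]
enqueue(88): queue = [26, 88]
enqueue(45): queue = [26, 88, 45]
dequeue(): queue = [88, 45]
enqueue(90): queue = [88, 45, 90]
enqueue(32): queue = [88, 45, 90, 32]
dequeue(): queue = [45, 90, 32]
enqueue(60): queue = [45, 90, 32, 60]

Answer: 45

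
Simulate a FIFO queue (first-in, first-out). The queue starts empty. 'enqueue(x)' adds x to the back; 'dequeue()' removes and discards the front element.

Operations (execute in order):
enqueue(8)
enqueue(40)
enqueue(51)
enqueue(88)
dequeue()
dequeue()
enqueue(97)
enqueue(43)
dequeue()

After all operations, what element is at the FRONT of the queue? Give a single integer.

enqueue(8): queue = [8]
enqueue(40): queue = [8, 40]
enqueue(51): queue = [8, 40, 51]
enqueue(88): queue = [8, 40, 51, 88]
dequeue(): queue = [40, 51, 88]
dequeue(): queue = [51, 88]
enqueue(97): queue = [51, 88, 97]
enqueue(43): queue = [51, 88, 97, 43]
dequeue(): queue = [88, 97, 43]

Answer: 88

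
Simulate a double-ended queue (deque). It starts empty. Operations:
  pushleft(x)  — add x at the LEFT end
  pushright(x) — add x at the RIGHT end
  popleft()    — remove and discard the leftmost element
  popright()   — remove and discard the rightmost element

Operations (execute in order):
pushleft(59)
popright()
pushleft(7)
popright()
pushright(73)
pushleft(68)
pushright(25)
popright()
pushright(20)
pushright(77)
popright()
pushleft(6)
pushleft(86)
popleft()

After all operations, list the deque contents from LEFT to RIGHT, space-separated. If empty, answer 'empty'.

pushleft(59): [59]
popright(): []
pushleft(7): [7]
popright(): []
pushright(73): [73]
pushleft(68): [68, 73]
pushright(25): [68, 73, 25]
popright(): [68, 73]
pushright(20): [68, 73, 20]
pushright(77): [68, 73, 20, 77]
popright(): [68, 73, 20]
pushleft(6): [6, 68, 73, 20]
pushleft(86): [86, 6, 68, 73, 20]
popleft(): [6, 68, 73, 20]

Answer: 6 68 73 20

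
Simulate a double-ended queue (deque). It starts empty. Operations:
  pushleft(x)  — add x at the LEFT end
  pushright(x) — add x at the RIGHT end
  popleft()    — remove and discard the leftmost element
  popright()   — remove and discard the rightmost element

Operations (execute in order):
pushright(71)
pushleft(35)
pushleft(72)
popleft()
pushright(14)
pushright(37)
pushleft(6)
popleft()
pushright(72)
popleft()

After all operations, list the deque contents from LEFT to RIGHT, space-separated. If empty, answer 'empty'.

pushright(71): [71]
pushleft(35): [35, 71]
pushleft(72): [72, 35, 71]
popleft(): [35, 71]
pushright(14): [35, 71, 14]
pushright(37): [35, 71, 14, 37]
pushleft(6): [6, 35, 71, 14, 37]
popleft(): [35, 71, 14, 37]
pushright(72): [35, 71, 14, 37, 72]
popleft(): [71, 14, 37, 72]

Answer: 71 14 37 72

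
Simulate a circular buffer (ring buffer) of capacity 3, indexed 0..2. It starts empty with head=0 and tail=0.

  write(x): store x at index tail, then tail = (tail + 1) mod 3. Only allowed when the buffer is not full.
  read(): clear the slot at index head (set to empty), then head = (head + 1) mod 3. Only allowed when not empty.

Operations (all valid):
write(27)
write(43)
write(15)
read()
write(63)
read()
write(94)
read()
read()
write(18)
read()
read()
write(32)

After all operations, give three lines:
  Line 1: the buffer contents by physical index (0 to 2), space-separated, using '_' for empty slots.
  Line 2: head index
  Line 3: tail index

Answer: 32 _ _
0
1

Derivation:
write(27): buf=[27 _ _], head=0, tail=1, size=1
write(43): buf=[27 43 _], head=0, tail=2, size=2
write(15): buf=[27 43 15], head=0, tail=0, size=3
read(): buf=[_ 43 15], head=1, tail=0, size=2
write(63): buf=[63 43 15], head=1, tail=1, size=3
read(): buf=[63 _ 15], head=2, tail=1, size=2
write(94): buf=[63 94 15], head=2, tail=2, size=3
read(): buf=[63 94 _], head=0, tail=2, size=2
read(): buf=[_ 94 _], head=1, tail=2, size=1
write(18): buf=[_ 94 18], head=1, tail=0, size=2
read(): buf=[_ _ 18], head=2, tail=0, size=1
read(): buf=[_ _ _], head=0, tail=0, size=0
write(32): buf=[32 _ _], head=0, tail=1, size=1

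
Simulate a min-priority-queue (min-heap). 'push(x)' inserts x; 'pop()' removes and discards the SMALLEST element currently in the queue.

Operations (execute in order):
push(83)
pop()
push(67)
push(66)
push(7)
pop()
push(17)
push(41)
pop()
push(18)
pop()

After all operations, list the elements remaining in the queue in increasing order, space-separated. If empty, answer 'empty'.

Answer: 41 66 67

Derivation:
push(83): heap contents = [83]
pop() → 83: heap contents = []
push(67): heap contents = [67]
push(66): heap contents = [66, 67]
push(7): heap contents = [7, 66, 67]
pop() → 7: heap contents = [66, 67]
push(17): heap contents = [17, 66, 67]
push(41): heap contents = [17, 41, 66, 67]
pop() → 17: heap contents = [41, 66, 67]
push(18): heap contents = [18, 41, 66, 67]
pop() → 18: heap contents = [41, 66, 67]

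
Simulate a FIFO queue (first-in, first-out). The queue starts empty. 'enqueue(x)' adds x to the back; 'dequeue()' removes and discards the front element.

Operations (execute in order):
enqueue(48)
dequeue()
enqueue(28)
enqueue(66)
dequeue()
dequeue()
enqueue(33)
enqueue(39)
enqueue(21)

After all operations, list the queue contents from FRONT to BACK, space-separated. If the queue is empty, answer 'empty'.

Answer: 33 39 21

Derivation:
enqueue(48): [48]
dequeue(): []
enqueue(28): [28]
enqueue(66): [28, 66]
dequeue(): [66]
dequeue(): []
enqueue(33): [33]
enqueue(39): [33, 39]
enqueue(21): [33, 39, 21]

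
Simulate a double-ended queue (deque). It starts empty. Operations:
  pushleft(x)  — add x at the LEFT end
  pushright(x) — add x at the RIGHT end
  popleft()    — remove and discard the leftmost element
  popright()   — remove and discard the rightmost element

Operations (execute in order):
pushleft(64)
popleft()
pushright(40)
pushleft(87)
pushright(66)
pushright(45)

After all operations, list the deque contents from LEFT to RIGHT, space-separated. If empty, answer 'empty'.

Answer: 87 40 66 45

Derivation:
pushleft(64): [64]
popleft(): []
pushright(40): [40]
pushleft(87): [87, 40]
pushright(66): [87, 40, 66]
pushright(45): [87, 40, 66, 45]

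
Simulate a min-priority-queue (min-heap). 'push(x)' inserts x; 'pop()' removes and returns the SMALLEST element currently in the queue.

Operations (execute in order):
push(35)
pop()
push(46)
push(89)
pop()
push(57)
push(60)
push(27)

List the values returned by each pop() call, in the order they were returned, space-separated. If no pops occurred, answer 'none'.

Answer: 35 46

Derivation:
push(35): heap contents = [35]
pop() → 35: heap contents = []
push(46): heap contents = [46]
push(89): heap contents = [46, 89]
pop() → 46: heap contents = [89]
push(57): heap contents = [57, 89]
push(60): heap contents = [57, 60, 89]
push(27): heap contents = [27, 57, 60, 89]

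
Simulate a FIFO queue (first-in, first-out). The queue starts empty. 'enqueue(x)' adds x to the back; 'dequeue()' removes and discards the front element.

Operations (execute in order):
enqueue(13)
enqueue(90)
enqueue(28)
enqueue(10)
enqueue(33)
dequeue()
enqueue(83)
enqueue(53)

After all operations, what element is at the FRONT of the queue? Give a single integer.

enqueue(13): queue = [13]
enqueue(90): queue = [13, 90]
enqueue(28): queue = [13, 90, 28]
enqueue(10): queue = [13, 90, 28, 10]
enqueue(33): queue = [13, 90, 28, 10, 33]
dequeue(): queue = [90, 28, 10, 33]
enqueue(83): queue = [90, 28, 10, 33, 83]
enqueue(53): queue = [90, 28, 10, 33, 83, 53]

Answer: 90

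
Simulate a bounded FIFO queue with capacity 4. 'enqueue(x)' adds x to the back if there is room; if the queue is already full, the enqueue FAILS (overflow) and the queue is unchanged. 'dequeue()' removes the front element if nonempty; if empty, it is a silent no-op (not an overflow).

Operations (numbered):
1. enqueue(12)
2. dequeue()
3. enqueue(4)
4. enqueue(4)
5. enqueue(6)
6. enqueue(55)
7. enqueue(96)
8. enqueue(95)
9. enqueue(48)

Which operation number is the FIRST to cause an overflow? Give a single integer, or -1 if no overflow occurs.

1. enqueue(12): size=1
2. dequeue(): size=0
3. enqueue(4): size=1
4. enqueue(4): size=2
5. enqueue(6): size=3
6. enqueue(55): size=4
7. enqueue(96): size=4=cap → OVERFLOW (fail)
8. enqueue(95): size=4=cap → OVERFLOW (fail)
9. enqueue(48): size=4=cap → OVERFLOW (fail)

Answer: 7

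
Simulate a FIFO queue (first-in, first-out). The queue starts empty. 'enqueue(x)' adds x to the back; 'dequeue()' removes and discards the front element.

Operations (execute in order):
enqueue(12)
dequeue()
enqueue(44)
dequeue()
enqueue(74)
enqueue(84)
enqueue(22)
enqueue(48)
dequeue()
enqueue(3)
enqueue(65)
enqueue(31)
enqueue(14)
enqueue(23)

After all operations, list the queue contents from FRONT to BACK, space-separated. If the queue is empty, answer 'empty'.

enqueue(12): [12]
dequeue(): []
enqueue(44): [44]
dequeue(): []
enqueue(74): [74]
enqueue(84): [74, 84]
enqueue(22): [74, 84, 22]
enqueue(48): [74, 84, 22, 48]
dequeue(): [84, 22, 48]
enqueue(3): [84, 22, 48, 3]
enqueue(65): [84, 22, 48, 3, 65]
enqueue(31): [84, 22, 48, 3, 65, 31]
enqueue(14): [84, 22, 48, 3, 65, 31, 14]
enqueue(23): [84, 22, 48, 3, 65, 31, 14, 23]

Answer: 84 22 48 3 65 31 14 23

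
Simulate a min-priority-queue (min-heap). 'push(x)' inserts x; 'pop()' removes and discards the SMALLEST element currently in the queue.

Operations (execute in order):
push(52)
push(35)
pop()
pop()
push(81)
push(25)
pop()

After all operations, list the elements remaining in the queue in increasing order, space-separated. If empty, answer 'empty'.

Answer: 81

Derivation:
push(52): heap contents = [52]
push(35): heap contents = [35, 52]
pop() → 35: heap contents = [52]
pop() → 52: heap contents = []
push(81): heap contents = [81]
push(25): heap contents = [25, 81]
pop() → 25: heap contents = [81]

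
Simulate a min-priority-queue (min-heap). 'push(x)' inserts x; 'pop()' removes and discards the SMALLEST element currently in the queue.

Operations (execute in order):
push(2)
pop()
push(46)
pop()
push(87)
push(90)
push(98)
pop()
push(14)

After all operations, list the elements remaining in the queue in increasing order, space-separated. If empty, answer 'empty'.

Answer: 14 90 98

Derivation:
push(2): heap contents = [2]
pop() → 2: heap contents = []
push(46): heap contents = [46]
pop() → 46: heap contents = []
push(87): heap contents = [87]
push(90): heap contents = [87, 90]
push(98): heap contents = [87, 90, 98]
pop() → 87: heap contents = [90, 98]
push(14): heap contents = [14, 90, 98]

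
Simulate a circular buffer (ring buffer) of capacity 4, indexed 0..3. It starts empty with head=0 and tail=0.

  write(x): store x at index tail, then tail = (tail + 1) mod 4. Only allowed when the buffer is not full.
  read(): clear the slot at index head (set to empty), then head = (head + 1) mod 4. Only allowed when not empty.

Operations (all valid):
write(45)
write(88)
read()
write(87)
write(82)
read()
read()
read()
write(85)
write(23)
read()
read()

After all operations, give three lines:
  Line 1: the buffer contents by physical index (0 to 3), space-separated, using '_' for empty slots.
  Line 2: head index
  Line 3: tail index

write(45): buf=[45 _ _ _], head=0, tail=1, size=1
write(88): buf=[45 88 _ _], head=0, tail=2, size=2
read(): buf=[_ 88 _ _], head=1, tail=2, size=1
write(87): buf=[_ 88 87 _], head=1, tail=3, size=2
write(82): buf=[_ 88 87 82], head=1, tail=0, size=3
read(): buf=[_ _ 87 82], head=2, tail=0, size=2
read(): buf=[_ _ _ 82], head=3, tail=0, size=1
read(): buf=[_ _ _ _], head=0, tail=0, size=0
write(85): buf=[85 _ _ _], head=0, tail=1, size=1
write(23): buf=[85 23 _ _], head=0, tail=2, size=2
read(): buf=[_ 23 _ _], head=1, tail=2, size=1
read(): buf=[_ _ _ _], head=2, tail=2, size=0

Answer: _ _ _ _
2
2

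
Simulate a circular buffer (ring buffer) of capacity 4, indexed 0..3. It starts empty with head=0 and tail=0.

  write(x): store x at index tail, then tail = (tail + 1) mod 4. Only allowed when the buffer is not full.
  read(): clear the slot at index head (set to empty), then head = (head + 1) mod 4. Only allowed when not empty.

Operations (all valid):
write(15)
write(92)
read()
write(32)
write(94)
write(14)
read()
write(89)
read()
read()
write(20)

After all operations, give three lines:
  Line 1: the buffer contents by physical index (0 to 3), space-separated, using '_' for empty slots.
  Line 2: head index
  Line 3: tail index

write(15): buf=[15 _ _ _], head=0, tail=1, size=1
write(92): buf=[15 92 _ _], head=0, tail=2, size=2
read(): buf=[_ 92 _ _], head=1, tail=2, size=1
write(32): buf=[_ 92 32 _], head=1, tail=3, size=2
write(94): buf=[_ 92 32 94], head=1, tail=0, size=3
write(14): buf=[14 92 32 94], head=1, tail=1, size=4
read(): buf=[14 _ 32 94], head=2, tail=1, size=3
write(89): buf=[14 89 32 94], head=2, tail=2, size=4
read(): buf=[14 89 _ 94], head=3, tail=2, size=3
read(): buf=[14 89 _ _], head=0, tail=2, size=2
write(20): buf=[14 89 20 _], head=0, tail=3, size=3

Answer: 14 89 20 _
0
3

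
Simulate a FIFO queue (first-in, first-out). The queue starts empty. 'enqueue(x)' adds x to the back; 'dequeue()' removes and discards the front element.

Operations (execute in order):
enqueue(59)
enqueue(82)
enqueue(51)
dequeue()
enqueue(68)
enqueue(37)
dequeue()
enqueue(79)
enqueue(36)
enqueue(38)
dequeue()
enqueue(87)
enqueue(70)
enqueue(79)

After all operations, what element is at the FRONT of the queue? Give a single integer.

enqueue(59): queue = [59]
enqueue(82): queue = [59, 82]
enqueue(51): queue = [59, 82, 51]
dequeue(): queue = [82, 51]
enqueue(68): queue = [82, 51, 68]
enqueue(37): queue = [82, 51, 68, 37]
dequeue(): queue = [51, 68, 37]
enqueue(79): queue = [51, 68, 37, 79]
enqueue(36): queue = [51, 68, 37, 79, 36]
enqueue(38): queue = [51, 68, 37, 79, 36, 38]
dequeue(): queue = [68, 37, 79, 36, 38]
enqueue(87): queue = [68, 37, 79, 36, 38, 87]
enqueue(70): queue = [68, 37, 79, 36, 38, 87, 70]
enqueue(79): queue = [68, 37, 79, 36, 38, 87, 70, 79]

Answer: 68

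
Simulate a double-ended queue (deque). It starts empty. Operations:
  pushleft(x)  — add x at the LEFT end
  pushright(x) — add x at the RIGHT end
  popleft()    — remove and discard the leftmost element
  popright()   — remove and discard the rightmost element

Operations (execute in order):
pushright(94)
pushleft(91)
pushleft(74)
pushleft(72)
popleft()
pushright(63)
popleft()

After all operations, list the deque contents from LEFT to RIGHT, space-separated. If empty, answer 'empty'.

Answer: 91 94 63

Derivation:
pushright(94): [94]
pushleft(91): [91, 94]
pushleft(74): [74, 91, 94]
pushleft(72): [72, 74, 91, 94]
popleft(): [74, 91, 94]
pushright(63): [74, 91, 94, 63]
popleft(): [91, 94, 63]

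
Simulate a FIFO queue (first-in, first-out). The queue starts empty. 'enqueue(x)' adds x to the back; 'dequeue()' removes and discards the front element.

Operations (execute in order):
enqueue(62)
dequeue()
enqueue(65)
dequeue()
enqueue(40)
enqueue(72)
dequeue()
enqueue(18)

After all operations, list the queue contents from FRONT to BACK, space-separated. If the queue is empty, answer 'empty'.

Answer: 72 18

Derivation:
enqueue(62): [62]
dequeue(): []
enqueue(65): [65]
dequeue(): []
enqueue(40): [40]
enqueue(72): [40, 72]
dequeue(): [72]
enqueue(18): [72, 18]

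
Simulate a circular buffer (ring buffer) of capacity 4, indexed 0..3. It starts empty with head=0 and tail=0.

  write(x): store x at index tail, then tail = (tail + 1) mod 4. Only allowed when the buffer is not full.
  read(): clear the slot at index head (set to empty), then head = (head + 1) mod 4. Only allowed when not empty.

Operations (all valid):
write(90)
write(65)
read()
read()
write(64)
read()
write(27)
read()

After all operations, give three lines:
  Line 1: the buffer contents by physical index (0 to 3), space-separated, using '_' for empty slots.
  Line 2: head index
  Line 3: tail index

Answer: _ _ _ _
0
0

Derivation:
write(90): buf=[90 _ _ _], head=0, tail=1, size=1
write(65): buf=[90 65 _ _], head=0, tail=2, size=2
read(): buf=[_ 65 _ _], head=1, tail=2, size=1
read(): buf=[_ _ _ _], head=2, tail=2, size=0
write(64): buf=[_ _ 64 _], head=2, tail=3, size=1
read(): buf=[_ _ _ _], head=3, tail=3, size=0
write(27): buf=[_ _ _ 27], head=3, tail=0, size=1
read(): buf=[_ _ _ _], head=0, tail=0, size=0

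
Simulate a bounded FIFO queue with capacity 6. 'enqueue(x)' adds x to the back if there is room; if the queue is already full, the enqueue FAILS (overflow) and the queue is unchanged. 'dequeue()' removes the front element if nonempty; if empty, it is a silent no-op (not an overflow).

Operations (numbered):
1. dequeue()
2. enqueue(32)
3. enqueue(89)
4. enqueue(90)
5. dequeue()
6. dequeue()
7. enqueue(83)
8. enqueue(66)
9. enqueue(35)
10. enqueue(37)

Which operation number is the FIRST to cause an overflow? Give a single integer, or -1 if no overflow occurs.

Answer: -1

Derivation:
1. dequeue(): empty, no-op, size=0
2. enqueue(32): size=1
3. enqueue(89): size=2
4. enqueue(90): size=3
5. dequeue(): size=2
6. dequeue(): size=1
7. enqueue(83): size=2
8. enqueue(66): size=3
9. enqueue(35): size=4
10. enqueue(37): size=5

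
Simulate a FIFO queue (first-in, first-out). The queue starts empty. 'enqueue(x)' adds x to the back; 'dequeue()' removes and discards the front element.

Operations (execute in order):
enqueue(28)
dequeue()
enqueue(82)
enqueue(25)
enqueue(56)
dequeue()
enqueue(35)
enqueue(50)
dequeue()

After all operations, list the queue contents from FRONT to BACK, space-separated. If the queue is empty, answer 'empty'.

Answer: 56 35 50

Derivation:
enqueue(28): [28]
dequeue(): []
enqueue(82): [82]
enqueue(25): [82, 25]
enqueue(56): [82, 25, 56]
dequeue(): [25, 56]
enqueue(35): [25, 56, 35]
enqueue(50): [25, 56, 35, 50]
dequeue(): [56, 35, 50]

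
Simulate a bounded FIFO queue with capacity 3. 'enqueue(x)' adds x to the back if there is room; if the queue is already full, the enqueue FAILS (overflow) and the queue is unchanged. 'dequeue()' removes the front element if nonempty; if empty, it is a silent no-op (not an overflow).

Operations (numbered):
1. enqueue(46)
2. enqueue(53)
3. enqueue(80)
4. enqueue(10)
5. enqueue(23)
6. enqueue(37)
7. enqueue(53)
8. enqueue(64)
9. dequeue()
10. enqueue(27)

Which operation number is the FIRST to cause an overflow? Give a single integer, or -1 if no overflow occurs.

1. enqueue(46): size=1
2. enqueue(53): size=2
3. enqueue(80): size=3
4. enqueue(10): size=3=cap → OVERFLOW (fail)
5. enqueue(23): size=3=cap → OVERFLOW (fail)
6. enqueue(37): size=3=cap → OVERFLOW (fail)
7. enqueue(53): size=3=cap → OVERFLOW (fail)
8. enqueue(64): size=3=cap → OVERFLOW (fail)
9. dequeue(): size=2
10. enqueue(27): size=3

Answer: 4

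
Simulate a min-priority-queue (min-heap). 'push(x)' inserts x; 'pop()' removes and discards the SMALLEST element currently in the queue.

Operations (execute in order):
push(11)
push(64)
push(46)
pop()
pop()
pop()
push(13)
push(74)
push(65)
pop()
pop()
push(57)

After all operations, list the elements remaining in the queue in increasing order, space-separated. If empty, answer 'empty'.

push(11): heap contents = [11]
push(64): heap contents = [11, 64]
push(46): heap contents = [11, 46, 64]
pop() → 11: heap contents = [46, 64]
pop() → 46: heap contents = [64]
pop() → 64: heap contents = []
push(13): heap contents = [13]
push(74): heap contents = [13, 74]
push(65): heap contents = [13, 65, 74]
pop() → 13: heap contents = [65, 74]
pop() → 65: heap contents = [74]
push(57): heap contents = [57, 74]

Answer: 57 74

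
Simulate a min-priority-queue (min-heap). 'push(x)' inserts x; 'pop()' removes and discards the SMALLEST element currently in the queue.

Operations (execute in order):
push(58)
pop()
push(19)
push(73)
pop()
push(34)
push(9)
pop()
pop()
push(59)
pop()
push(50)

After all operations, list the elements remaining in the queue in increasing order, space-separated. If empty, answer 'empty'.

Answer: 50 73

Derivation:
push(58): heap contents = [58]
pop() → 58: heap contents = []
push(19): heap contents = [19]
push(73): heap contents = [19, 73]
pop() → 19: heap contents = [73]
push(34): heap contents = [34, 73]
push(9): heap contents = [9, 34, 73]
pop() → 9: heap contents = [34, 73]
pop() → 34: heap contents = [73]
push(59): heap contents = [59, 73]
pop() → 59: heap contents = [73]
push(50): heap contents = [50, 73]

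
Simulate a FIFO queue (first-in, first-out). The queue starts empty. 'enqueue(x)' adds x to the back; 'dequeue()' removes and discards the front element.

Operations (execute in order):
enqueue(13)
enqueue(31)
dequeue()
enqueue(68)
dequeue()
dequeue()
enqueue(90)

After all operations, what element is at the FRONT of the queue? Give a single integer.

Answer: 90

Derivation:
enqueue(13): queue = [13]
enqueue(31): queue = [13, 31]
dequeue(): queue = [31]
enqueue(68): queue = [31, 68]
dequeue(): queue = [68]
dequeue(): queue = []
enqueue(90): queue = [90]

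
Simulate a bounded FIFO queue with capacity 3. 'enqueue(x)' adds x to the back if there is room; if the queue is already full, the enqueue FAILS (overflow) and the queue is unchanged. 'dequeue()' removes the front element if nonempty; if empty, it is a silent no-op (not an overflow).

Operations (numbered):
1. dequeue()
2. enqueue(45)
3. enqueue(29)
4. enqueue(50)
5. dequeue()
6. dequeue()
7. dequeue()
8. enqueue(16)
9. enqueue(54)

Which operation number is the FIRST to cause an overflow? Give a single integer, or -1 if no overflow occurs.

1. dequeue(): empty, no-op, size=0
2. enqueue(45): size=1
3. enqueue(29): size=2
4. enqueue(50): size=3
5. dequeue(): size=2
6. dequeue(): size=1
7. dequeue(): size=0
8. enqueue(16): size=1
9. enqueue(54): size=2

Answer: -1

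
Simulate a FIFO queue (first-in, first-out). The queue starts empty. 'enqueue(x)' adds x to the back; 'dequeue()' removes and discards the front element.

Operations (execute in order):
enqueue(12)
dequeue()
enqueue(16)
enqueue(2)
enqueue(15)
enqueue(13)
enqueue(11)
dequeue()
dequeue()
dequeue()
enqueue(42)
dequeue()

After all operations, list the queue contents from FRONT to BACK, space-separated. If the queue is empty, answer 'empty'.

enqueue(12): [12]
dequeue(): []
enqueue(16): [16]
enqueue(2): [16, 2]
enqueue(15): [16, 2, 15]
enqueue(13): [16, 2, 15, 13]
enqueue(11): [16, 2, 15, 13, 11]
dequeue(): [2, 15, 13, 11]
dequeue(): [15, 13, 11]
dequeue(): [13, 11]
enqueue(42): [13, 11, 42]
dequeue(): [11, 42]

Answer: 11 42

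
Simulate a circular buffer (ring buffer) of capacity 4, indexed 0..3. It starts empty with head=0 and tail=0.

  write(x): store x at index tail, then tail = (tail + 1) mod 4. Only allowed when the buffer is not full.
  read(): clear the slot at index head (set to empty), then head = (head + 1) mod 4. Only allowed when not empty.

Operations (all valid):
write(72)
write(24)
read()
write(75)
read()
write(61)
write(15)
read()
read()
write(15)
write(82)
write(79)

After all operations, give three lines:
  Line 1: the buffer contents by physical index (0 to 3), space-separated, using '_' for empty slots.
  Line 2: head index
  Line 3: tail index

write(72): buf=[72 _ _ _], head=0, tail=1, size=1
write(24): buf=[72 24 _ _], head=0, tail=2, size=2
read(): buf=[_ 24 _ _], head=1, tail=2, size=1
write(75): buf=[_ 24 75 _], head=1, tail=3, size=2
read(): buf=[_ _ 75 _], head=2, tail=3, size=1
write(61): buf=[_ _ 75 61], head=2, tail=0, size=2
write(15): buf=[15 _ 75 61], head=2, tail=1, size=3
read(): buf=[15 _ _ 61], head=3, tail=1, size=2
read(): buf=[15 _ _ _], head=0, tail=1, size=1
write(15): buf=[15 15 _ _], head=0, tail=2, size=2
write(82): buf=[15 15 82 _], head=0, tail=3, size=3
write(79): buf=[15 15 82 79], head=0, tail=0, size=4

Answer: 15 15 82 79
0
0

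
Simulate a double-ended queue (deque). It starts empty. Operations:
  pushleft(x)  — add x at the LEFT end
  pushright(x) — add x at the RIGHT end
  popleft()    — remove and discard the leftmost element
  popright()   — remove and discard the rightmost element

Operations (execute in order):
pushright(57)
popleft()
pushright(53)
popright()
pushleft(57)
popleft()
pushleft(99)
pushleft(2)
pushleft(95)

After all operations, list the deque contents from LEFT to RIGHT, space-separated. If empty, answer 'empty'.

Answer: 95 2 99

Derivation:
pushright(57): [57]
popleft(): []
pushright(53): [53]
popright(): []
pushleft(57): [57]
popleft(): []
pushleft(99): [99]
pushleft(2): [2, 99]
pushleft(95): [95, 2, 99]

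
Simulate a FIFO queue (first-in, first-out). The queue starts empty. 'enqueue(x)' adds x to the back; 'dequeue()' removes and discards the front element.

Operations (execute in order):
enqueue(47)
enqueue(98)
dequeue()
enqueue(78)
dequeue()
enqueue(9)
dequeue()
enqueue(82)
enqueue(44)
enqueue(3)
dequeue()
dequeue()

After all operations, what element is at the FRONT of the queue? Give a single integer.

Answer: 44

Derivation:
enqueue(47): queue = [47]
enqueue(98): queue = [47, 98]
dequeue(): queue = [98]
enqueue(78): queue = [98, 78]
dequeue(): queue = [78]
enqueue(9): queue = [78, 9]
dequeue(): queue = [9]
enqueue(82): queue = [9, 82]
enqueue(44): queue = [9, 82, 44]
enqueue(3): queue = [9, 82, 44, 3]
dequeue(): queue = [82, 44, 3]
dequeue(): queue = [44, 3]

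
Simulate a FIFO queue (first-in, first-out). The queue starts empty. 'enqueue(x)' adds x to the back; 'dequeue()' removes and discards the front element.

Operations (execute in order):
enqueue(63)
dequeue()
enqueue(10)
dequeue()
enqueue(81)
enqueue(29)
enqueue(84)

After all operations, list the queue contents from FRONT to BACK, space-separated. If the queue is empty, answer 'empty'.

enqueue(63): [63]
dequeue(): []
enqueue(10): [10]
dequeue(): []
enqueue(81): [81]
enqueue(29): [81, 29]
enqueue(84): [81, 29, 84]

Answer: 81 29 84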